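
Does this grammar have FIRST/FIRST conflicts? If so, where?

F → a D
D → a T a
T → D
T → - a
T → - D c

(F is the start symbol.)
Yes. T → '-' a / T → '-' D c on { '-' }

A FIRST/FIRST conflict occurs when two productions N → α and N → β for the same non-terminal have FIRST(α) ∩ FIRST(β) ≠ ∅ (with ε ∈ FIRST of a nullable right-hand side, so two nullable alternatives also conflict).

FIRST sets of the non-terminals at (or reachable through a nullable prefix from) the front of some alternative:
  FIRST(D) = { 'a' }

Productions for T:
  T → D: FIRST = { 'a' }
  T → - a: FIRST = { '-' }
  T → - D c: FIRST = { '-' }
F, D have only one production, so no FIRST/FIRST conflict is possible there.

Conflict for T: T → - a and T → - D c
  Overlap: { '-' }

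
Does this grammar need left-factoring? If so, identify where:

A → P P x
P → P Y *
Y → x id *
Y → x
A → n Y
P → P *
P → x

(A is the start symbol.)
Yes, P has productions with common prefix 'P'; Y has productions with common prefix 'x'

Left-factoring is needed when two productions for the same non-terminal
share a common prefix on the right-hand side.

Productions for A:
  A → P P x
  A → n Y
Productions for P:
  P → P Y *
  P → P *
  P → x
Productions for Y:
  Y → x id *
  Y → x

Found common prefix 'P' in productions for P
Found common prefix 'x' in productions for Y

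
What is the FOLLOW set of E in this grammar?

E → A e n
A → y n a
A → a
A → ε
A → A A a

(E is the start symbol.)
To compute FOLLOW(E), find every occurrence of E on a right-hand side N → α E β: add FIRST(β) \ {ε}, and if β is empty or nullable also add FOLLOW(N). Iterate to a fixed point.

E is the start symbol, so $ ∈ FOLLOW(E).
E does not occur on any right-hand side.

Taking the union: FOLLOW(E) = { $ }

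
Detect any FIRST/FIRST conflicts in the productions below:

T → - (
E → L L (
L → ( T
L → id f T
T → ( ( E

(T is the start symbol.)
Productions for T:
  T → - (: FIRST = { '-' }
  T → ( ( E: FIRST = { '(' }
Productions for L:
  L → ( T: FIRST = { '(' }
  L → id f T: FIRST = { 'id' }
E has only one production, so no FIRST/FIRST conflict is possible there.

All alternatives of each non-terminal have pairwise disjoint FIRST sets.

Answer: No FIRST/FIRST conflicts.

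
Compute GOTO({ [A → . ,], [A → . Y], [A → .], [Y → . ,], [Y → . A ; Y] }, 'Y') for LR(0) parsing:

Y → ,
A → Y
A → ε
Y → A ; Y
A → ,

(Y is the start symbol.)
{ [A → Y .] }

GOTO(I, 'Y') = CLOSURE({ [A → αX.β] : [A → α.Xβ] ∈ I, X = 'Y' })

Items with dot before 'Y', with the dot advanced:
  [A → . Y] → [A → Y .]
Closure adds nothing (no advanced item has the dot before a non-terminal).

GOTO = { [A → Y .] }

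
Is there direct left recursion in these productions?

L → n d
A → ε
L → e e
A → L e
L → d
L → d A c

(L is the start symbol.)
Direct left recursion occurs when N → N α for some non-terminal N (the right-hand side begins with the left-hand side itself).

L → n d: starts with n
A → ε: starts with ε
L → e e: starts with e
A → L e: starts with L
L → d: starts with d
L → d A c: starts with d

No direct left recursion found.

Answer: No direct left recursion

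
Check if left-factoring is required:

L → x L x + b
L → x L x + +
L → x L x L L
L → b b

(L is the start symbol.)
Yes, L has productions with common prefix 'x L x'

Left-factoring is needed when two productions for the same non-terminal
share a common prefix on the right-hand side.

Productions for L:
  L → x L x + b
  L → x L x + +
  L → x L x L L
  L → b b

Found common prefix 'x L x' in productions for L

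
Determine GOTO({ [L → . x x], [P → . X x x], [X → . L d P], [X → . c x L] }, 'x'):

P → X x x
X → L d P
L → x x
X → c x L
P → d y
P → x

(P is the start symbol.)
{ [L → x . x] }

GOTO(I, 'x') = CLOSURE({ [A → αX.β] : [A → α.Xβ] ∈ I, X = 'x' })

Items with dot before 'x', with the dot advanced:
  [L → . x x] → [L → x . x]
Closure adds nothing (no advanced item has the dot before a non-terminal).

GOTO = { [L → x . x] }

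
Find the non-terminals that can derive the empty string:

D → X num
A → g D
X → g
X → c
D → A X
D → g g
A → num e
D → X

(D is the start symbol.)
None

A non-terminal is nullable if it can derive ε (the empty string): either it has an ε-production, or it has a production whose right-hand side consists entirely of nullable non-terminals.

There are no ε-productions, so no non-terminal can derive ε.
No non-terminals are nullable.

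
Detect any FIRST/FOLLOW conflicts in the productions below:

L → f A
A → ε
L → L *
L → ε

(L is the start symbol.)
A FIRST/FOLLOW conflict occurs when a non-terminal N has a nullable alternative N → β (β ⇒* ε) and another alternative N → α with FIRST(α) ∩ FOLLOW(N) ≠ ∅: on such a lookahead the parser cannot decide between expanding α and letting N vanish via β.

Nullable non-terminals: A, L.
FIRST sets used below: FIRST(L) = { '*', 'f', ε }
A has a nullable alternative but only one production, so nothing to check.

L: nullable alternative(s) L → ε; FOLLOW(L) = { $, '*' }
  L → f A: FIRST \ {ε} = { 'f' } — disjoint from FOLLOW(L)
  L → L *: FIRST \ {ε} = { '*', 'f' } — overlaps FOLLOW(L) on { '*' }: CONFLICT
  L → ε: FIRST \ {ε} = { } — this is the only nullable alternative, skip

So the grammar has 1 FIRST/FOLLOW conflict (marked CONFLICT above).

Answer: Yes. L → L '*' with FOLLOW(L) on { '*' }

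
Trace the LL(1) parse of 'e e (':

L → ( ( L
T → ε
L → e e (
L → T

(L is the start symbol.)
LL(1) parsing maintains a stack (initially the start symbol over $) and the input. At each step: if the stack top is a terminal, match it against the current input token; if it is a non-terminal N, replace it with the RHS of M[N, lookahead] (the unique production whose predict set contains the lookahead).

Stack is shown with the top on the left.

Stack    Input    Action
------------------------
L $      e e ( $  output L → e e (
e e ( $  e e ( $  match 'e'
e ( $    e ( $    match 'e'
( $      ( $      match '('
$        $        accept

The string is accepted.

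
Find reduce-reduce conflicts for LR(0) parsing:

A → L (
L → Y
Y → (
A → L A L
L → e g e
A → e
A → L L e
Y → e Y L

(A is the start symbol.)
A reduce-reduce conflict occurs when an LR(0) state has two complete items [A → α .] and [B → β .] — both call for a reduction, and with no lookahead the parser cannot choose between them.

Augment with A' → A and build the canonical LR(0) collection (I0 = CLOSURE({[A' → . A]}), then GOTO on every symbol after a dot until no new states appear). It has 17 states:
  I0: { [A → . L (], [A → . L A L], [A → . L L e], [A → . e], [A' → . A], [L → . Y], [L → . e g e], [Y → . (], [Y → . e Y L] }  — shift
  I1: { [Y → ( .] }  — reduce
  I2: { [A' → A .] }  — accept
  I3: { [A → . L (], [A → . L A L], [A → . L L e], [A → . e], [A → L . (], [A → L . A L], [A → L . L e], [L → . Y], [L → . e g e], [Y → . (], [Y → . e Y L] }  — shift
  I4: { [L → Y .] }  — reduce
  I5: { [A → e .], [L → e . g e], [Y → . (], [Y → . e Y L], [Y → e . Y L] }  — shift, reduce
  I6: { [L → . Y], [L → . e g e], [Y → . (], [Y → . e Y L], [Y → e Y . L] }  — shift
  I7: { [Y → . (], [Y → . e Y L], [Y → e . Y L] }  — shift
  I8: { [L → e g . e] }  — shift
  I9: { [L → e g e .] }  — reduce
  I10: { [Y → e Y L .] }  — reduce
  I11: { [L → e . g e], [Y → . (], [Y → . e Y L], [Y → e . Y L] }  — shift
  I12: { [A → L ( .], [Y → ( .] }  — 2 reduces
  I13: { [A → L A . L], [L → . Y], [L → . e g e], [Y → . (], [Y → . e Y L] }  — shift
  I14: { [A → . L (], [A → . L A L], [A → . L L e], [A → . e], [A → L . (], [A → L . A L], [A → L . L e], [A → L L . e], [L → . Y], [L → . e g e], [Y → . (], [Y → . e Y L] }  — shift
  I15: { [A → L L e .], [A → e .], [L → e . g e], [Y → . (], [Y → . e Y L], [Y → e . Y L] }  — shift, 2 reduces
  I16: { [A → L A L .] }  — reduce

I12 contains complete items [A → L ( .], [Y → ( .] — reduce-reduce conflict.
I15 contains complete items [A → L L e .], [A → e .] — reduce-reduce conflict.

Answer: Yes — I12: [A → L ( .] vs [Y → ( .]; I15: [A → L L e .] vs [A → e .]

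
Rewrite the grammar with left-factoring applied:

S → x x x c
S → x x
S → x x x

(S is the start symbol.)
Left-factoring transforms A → αβ₁ | αβ₂ into A → αA' and A' → β₁ | β₂
(α is the longest common prefix among the alternatives). Repeat until
no nonterminal has two alternatives with a common prefix.

Round 1: S has alternatives sharing prefix 'x x'. Introduce S': S → x x S'
  Add: S' → x c
  Add: S' → ε
  Add: S' → x

Round 2: S' has alternatives sharing prefix 'x'. Introduce S'': S' → x S''
  Add: S'' → c
  Add: S'' → ε

No remaining common prefixes — done.

Resulting grammar:
S → x x S'
S' → x S''
S'' → c
S'' → ε
S' → ε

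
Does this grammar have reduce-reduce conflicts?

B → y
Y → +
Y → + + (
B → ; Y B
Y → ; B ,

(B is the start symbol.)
A reduce-reduce conflict occurs when an LR(0) state has two complete items [A → α .] and [B → β .] — both call for a reduction, and with no lookahead the parser cannot choose between them.

Augment with B' → B and build the canonical LR(0) collection (I0 = CLOSURE({[B' → . B]}), then GOTO on every symbol after a dot until no new states appear). It has 12 states:
  I0: { [B → . ; Y B], [B → . y], [B' → . B] }  — shift
  I1: { [B → ; . Y B], [Y → . + + (], [Y → . +], [Y → . ; B ,] }  — shift
  I2: { [B' → B .] }  — accept
  I3: { [B → y .] }  — reduce
  I4: { [Y → + . + (], [Y → + .] }  — shift, reduce
  I5: { [B → . ; Y B], [B → . y], [Y → ; . B ,] }  — shift
  I6: { [B → . ; Y B], [B → . y], [B → ; Y . B] }  — shift
  I7: { [B → ; Y B .] }  — reduce
  I8: { [Y → ; B . ,] }  — shift
  I9: { [Y → ; B , .] }  — reduce
  I10: { [Y → + + . (] }  — shift
  I11: { [Y → + + ( .] }  — reduce

No state contains more than one complete item.

Answer: No reduce-reduce conflicts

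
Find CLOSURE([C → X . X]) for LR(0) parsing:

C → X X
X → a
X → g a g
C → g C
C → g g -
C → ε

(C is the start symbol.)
To compute CLOSURE, for each item [A → α.Bβ] where B is a non-terminal, add [B → .γ] for all productions B → γ; repeat for the newly added items until nothing changes.

Start with: [C → X . X]
  [C → X . X] has the dot before X: add [X → . a], [X → . g a g]
No further items can be added.

CLOSURE = { [C → X . X], [X → . a], [X → . g a g] }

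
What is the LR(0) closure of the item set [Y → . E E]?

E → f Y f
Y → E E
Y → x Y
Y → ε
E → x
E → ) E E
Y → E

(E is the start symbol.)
Start with: [Y → . E E]
  [Y → . E E] has the dot before E: add [E → . f Y f], [E → . x], [E → . ) E E]
No further items can be added.

CLOSURE = { [E → . ) E E], [E → . f Y f], [E → . x], [Y → . E E] }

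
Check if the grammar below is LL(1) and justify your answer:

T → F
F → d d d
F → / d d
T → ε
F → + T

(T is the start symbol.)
A grammar is LL(1) if for each non-terminal N with multiple productions, the predict sets of those productions are pairwise disjoint, where PREDICT(N → α) = (FIRST(α) \ {ε}) ∪ (FOLLOW(N) if α ⇒* ε).

Relevant sets:
  FIRST(F) = { '+', '/', 'd' }
  FOLLOW(T) = { $ }

For T:
  PREDICT(T → F) = { '+', '/', 'd' }
  PREDICT(T → ε) = { $ }
For F:
  PREDICT(F → d d d) = { 'd' }
  PREDICT(F → '/' d d) = { '/' }
  PREDICT(F → '+' T) = { '+' }

All predict sets are disjoint. The grammar IS LL(1).

Answer: Yes, the grammar is LL(1).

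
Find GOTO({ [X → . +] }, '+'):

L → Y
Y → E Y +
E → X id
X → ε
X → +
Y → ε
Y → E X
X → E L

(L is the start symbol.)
GOTO(I, '+') = CLOSURE({ [A → αX.β] : [A → α.Xβ] ∈ I, X = '+' })

Items with dot before '+', with the dot advanced:
  [X → . +] → [X → + .]
Closure adds nothing (no advanced item has the dot before a non-terminal).

GOTO = { [X → + .] }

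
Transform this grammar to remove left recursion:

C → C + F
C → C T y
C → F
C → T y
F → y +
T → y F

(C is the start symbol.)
C is directly left-recursive. The standard transformation for
  A → A α₁ | ... | A α_m | β₁ | ... | β_n
is
  A  → β₁ A' | ... | β_n A'
  A' → α₁ A' | ... | α_m A' | ε

C → F becomes C → F C'
C → T y becomes C → T y C'
C → C + F becomes C' → + F C'
C → C T y becomes C' → T y C'
Add C' → ε

Productions for other non-terminals are unchanged:
  F → y +
  T → y F

Resulting grammar:
C → F C'
C → T y C'
C' → + F C'
C' → T y C'
C' → ε
F → y +
T → y F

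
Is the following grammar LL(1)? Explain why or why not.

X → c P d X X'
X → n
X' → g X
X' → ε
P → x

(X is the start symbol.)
A grammar is LL(1) if for each non-terminal N with multiple productions, the predict sets of those productions are pairwise disjoint, where PREDICT(N → α) = (FIRST(α) \ {ε}) ∪ (FOLLOW(N) if α ⇒* ε).

Relevant sets:
  FOLLOW(X') = { $, 'g' }

For X:
  PREDICT(X → c P d X X') = { 'c' }
  PREDICT(X → n) = { 'n' }
For X':
  PREDICT(X' → g X) = { 'g' }
  PREDICT(X' → ε) = { $, 'g' }
P has a single production, so nothing to check there.

Conflict found: Predict set conflict for X': { 'g' }
The grammar is NOT LL(1).

Answer: No. Predict set conflict for X': { 'g' }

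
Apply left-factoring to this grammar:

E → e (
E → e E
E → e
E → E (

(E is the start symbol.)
E → e E'
E' → (
E' → E
E' → ε
E → E (

Left-factoring transforms A → αβ₁ | αβ₂ into A → αA' and A' → β₁ | β₂
(α is the longest common prefix among the alternatives). Repeat until
no nonterminal has two alternatives with a common prefix.

Round 1: E has alternatives sharing prefix 'e'. Introduce E': E → e E'
  Add: E' → (
  Add: E' → E
  Add: E' → ε

No remaining common prefixes — done.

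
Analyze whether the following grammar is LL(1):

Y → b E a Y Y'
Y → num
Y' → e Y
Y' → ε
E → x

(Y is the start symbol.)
No. Predict set conflict for Y': { 'e' }

A grammar is LL(1) if for each non-terminal N with multiple productions, the predict sets of those productions are pairwise disjoint, where PREDICT(N → α) = (FIRST(α) \ {ε}) ∪ (FOLLOW(N) if α ⇒* ε).

Relevant sets:
  FOLLOW(Y') = { $, 'e' }

For Y:
  PREDICT(Y → b E a Y Y') = { 'b' }
  PREDICT(Y → num) = { 'num' }
For Y':
  PREDICT(Y' → e Y) = { 'e' }
  PREDICT(Y' → ε) = { $, 'e' }
E has a single production, so nothing to check there.

Conflict found: Predict set conflict for Y': { 'e' }
The grammar is NOT LL(1).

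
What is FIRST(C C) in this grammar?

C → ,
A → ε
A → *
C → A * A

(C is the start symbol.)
{ '*', ',' }

FIRST sets of the non-terminals involved (from the grammar, by fixed-point iteration):
  FIRST(C) = { '*', ',' }

To compute FIRST(C C), process the symbols left to right:
Symbol C is a non-terminal. Add FIRST(C) \ {ε} = { '*', ',' }
C is not nullable (ε ∉ FIRST(C)), so stop here.
FIRST(C C) = { '*', ',' }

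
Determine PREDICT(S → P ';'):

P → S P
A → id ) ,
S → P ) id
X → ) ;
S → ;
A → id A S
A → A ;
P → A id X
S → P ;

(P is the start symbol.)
PREDICT(S → P ';') = (FIRST(RHS) \ {ε}) ∪ (FOLLOW(S) if ε ∈ FIRST(RHS), i.e. RHS ⇒* ε)
FIRST(P) = { ';', 'id' }
FIRST(P ';') = { ';', 'id' }
ε ∉ FIRST(P ';'), so FOLLOW(S) is not added.
PREDICT(S → P ';') = { ';', 'id' }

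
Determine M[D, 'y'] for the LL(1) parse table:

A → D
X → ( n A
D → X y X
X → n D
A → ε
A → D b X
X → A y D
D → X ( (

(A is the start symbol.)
D → X y X, D → X ( (

To find M[D, 'y'], we find productions for D where 'y' is in the predict set (PREDICT(N → α) = (FIRST(α) \ {ε}) ∪ (FOLLOW(N) if α ⇒* ε)).

Relevant sets:
  FIRST(X) = { '(', 'n', 'y' }

D → X y X: PREDICT = { '(', 'n', 'y' }
  'y' is in predict set, so this production goes in M[D, 'y']
D → X ( (: PREDICT = { '(', 'n', 'y' }
  'y' is in predict set, so this production goes in M[D, 'y']

M[D, 'y'] = D → X y X, D → X ( (  (a multiply-defined cell — the grammar is not LL(1))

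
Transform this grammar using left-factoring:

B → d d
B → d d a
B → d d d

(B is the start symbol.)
B → d d B'
B' → ε
B' → a
B' → d

Left-factoring transforms A → αβ₁ | αβ₂ into A → αA' and A' → β₁ | β₂
(α is the longest common prefix among the alternatives). Repeat until
no nonterminal has two alternatives with a common prefix.

Round 1: B has alternatives sharing prefix 'd d'. Introduce B': B → d d B'
  Add: B' → ε
  Add: B' → a
  Add: B' → d

No remaining common prefixes — done.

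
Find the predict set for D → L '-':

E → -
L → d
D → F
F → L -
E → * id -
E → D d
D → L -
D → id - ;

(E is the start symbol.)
{ 'd' }

PREDICT(D → L '-') = (FIRST(RHS) \ {ε}) ∪ (FOLLOW(D) if ε ∈ FIRST(RHS), i.e. RHS ⇒* ε)
FIRST(L) = { 'd' }
FIRST(L '-') = { 'd' }
ε ∉ FIRST(L '-'), so FOLLOW(D) is not added.
PREDICT(D → L '-') = { 'd' }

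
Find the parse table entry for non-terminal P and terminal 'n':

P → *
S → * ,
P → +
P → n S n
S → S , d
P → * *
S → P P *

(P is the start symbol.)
P → n S n

To find M[P, 'n'], we find productions for P where 'n' is in the predict set (PREDICT(N → α) = (FIRST(α) \ {ε}) ∪ (FOLLOW(N) if α ⇒* ε)).

P → *: PREDICT = { '*' }
P → +: PREDICT = { '+' }
P → n S n: PREDICT = { 'n' }
  'n' is in predict set, so this production goes in M[P, 'n']
P → * *: PREDICT = { '*' }

M[P, 'n'] = P → n S n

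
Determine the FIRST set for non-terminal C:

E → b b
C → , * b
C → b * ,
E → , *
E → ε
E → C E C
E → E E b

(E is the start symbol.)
To compute FIRST(C), examine every production with C on the left-hand side, reading each right-hand side left to right until a non-nullable symbol is reached.

From C → , * b:
  - ',' is a terminal: add ',' and stop
From C → b * ,:
  - b is a terminal: add 'b' and stop

Collecting: FIRST(C) = { ',', 'b' }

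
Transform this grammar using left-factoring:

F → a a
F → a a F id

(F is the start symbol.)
F → a a F'
F' → ε
F' → F id

Left-factoring transforms A → αβ₁ | αβ₂ into A → αA' and A' → β₁ | β₂
(α is the longest common prefix among the alternatives). Repeat until
no nonterminal has two alternatives with a common prefix.

Round 1: F has alternatives sharing prefix 'a a'. Introduce F': F → a a F'
  Add: F' → ε
  Add: F' → F id

No remaining common prefixes — done.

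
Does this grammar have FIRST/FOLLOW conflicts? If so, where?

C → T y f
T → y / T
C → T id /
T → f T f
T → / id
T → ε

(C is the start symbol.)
A FIRST/FOLLOW conflict occurs when a non-terminal N has a nullable alternative N → β (β ⇒* ε) and another alternative N → α with FIRST(α) ∩ FOLLOW(N) ≠ ∅: on such a lookahead the parser cannot decide between expanding α and letting N vanish via β.

Nullable non-terminals: T.

T: nullable alternative(s) T → ε; FOLLOW(T) = { 'f', 'id', 'y' }
  T → y / T: FIRST \ {ε} = { 'y' } — overlaps FOLLOW(T) on { 'y' }: CONFLICT
  T → f T f: FIRST \ {ε} = { 'f' } — overlaps FOLLOW(T) on { 'f' }: CONFLICT
  T → / id: FIRST \ {ε} = { '/' } — disjoint from FOLLOW(T)
  T → ε: FIRST \ {ε} = { } — this is the only nullable alternative, skip

C has no nullable alternative, so no FIRST/FOLLOW check is needed there.

So the grammar has 2 FIRST/FOLLOW conflicts (marked CONFLICT above).

Answer: Yes. T → y '/' T with FOLLOW(T) on { 'y' }; T → f T f with FOLLOW(T) on { 'f' }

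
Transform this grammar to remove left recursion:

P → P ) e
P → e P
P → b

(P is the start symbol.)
P is directly left-recursive. The standard transformation for
  A → A α₁ | ... | A α_m | β₁ | ... | β_n
is
  A  → β₁ A' | ... | β_n A'
  A' → α₁ A' | ... | α_m A' | ε

P → e P becomes P → e P P'
P → b becomes P → b P'
P → P ) e becomes P' → ) e P'
Add P' → ε

Resulting grammar:
P → e P P'
P → b P'
P' → ) e P'
P' → ε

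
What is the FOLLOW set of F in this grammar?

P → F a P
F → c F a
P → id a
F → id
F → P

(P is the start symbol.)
{ 'a' }

In P → F a P: F is followed by a P, add FIRST(a P) \ {ε} = { 'a' }
In F → c F a: F is followed by a, add FIRST(a) \ {ε} = { 'a' }

Taking the union: FOLLOW(F) = { 'a' }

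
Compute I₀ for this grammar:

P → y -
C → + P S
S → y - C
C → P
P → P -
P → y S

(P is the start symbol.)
First, augment the grammar with P' → P
I₀ = CLOSURE({ [P' → . P] }):
  [P' → . P] has the dot before P: add [P → . y -], [P → . P -], [P → . y S]
No further items can be added.

I₀ = { [P → . P -], [P → . y -], [P → . y S], [P' → . P] }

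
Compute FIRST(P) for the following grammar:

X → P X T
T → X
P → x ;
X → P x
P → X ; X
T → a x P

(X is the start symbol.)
FIRST sets of the other non-terminals involved (by the same procedure, iterated to a fixed point):
  FIRST(X) = { 'x' }

From P → x ;:
  - x is a terminal: add 'x' and stop
From P → X ; X:
  - X is a non-terminal: add FIRST(X) \ {ε} = { 'x' }
    X is not nullable, so stop

Collecting: FIRST(P) = { 'x' }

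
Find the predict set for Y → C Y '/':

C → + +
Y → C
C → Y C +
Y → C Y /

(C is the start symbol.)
PREDICT(Y → C Y '/') = (FIRST(RHS) \ {ε}) ∪ (FOLLOW(Y) if ε ∈ FIRST(RHS), i.e. RHS ⇒* ε)
FIRST(C) = { '+' }
FIRST(C Y '/') = { '+' }
ε ∉ FIRST(C Y '/'), so FOLLOW(Y) is not added.
PREDICT(Y → C Y '/') = { '+' }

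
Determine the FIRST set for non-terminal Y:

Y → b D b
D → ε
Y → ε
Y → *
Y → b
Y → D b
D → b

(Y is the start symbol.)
{ '*', 'b', ε }

FIRST sets of the other non-terminals involved (by the same procedure, iterated to a fixed point):
  FIRST(D) = { 'b', ε }

From Y → b D b:
  - b is a terminal: add 'b' and stop
From Y → ε:
  - ε-production, so ε ∈ FIRST(Y)
From Y → *:
  - '*' is a terminal: add '*' and stop
From Y → b:
  - b is a terminal: add 'b' and stop
From Y → D b:
  - D is a non-terminal: add FIRST(D) \ {ε} = { 'b' }
    D is nullable, so continue to the next symbol
  - b is a terminal: add 'b' and stop

Collecting: FIRST(Y) = { '*', 'b', ε }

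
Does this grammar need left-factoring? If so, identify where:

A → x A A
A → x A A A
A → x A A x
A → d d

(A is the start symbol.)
Yes, A has productions with common prefix 'x A A'

Left-factoring is needed when two productions for the same non-terminal
share a common prefix on the right-hand side.

Productions for A:
  A → x A A
  A → x A A A
  A → x A A x
  A → d d

Found common prefix 'x A A' in productions for A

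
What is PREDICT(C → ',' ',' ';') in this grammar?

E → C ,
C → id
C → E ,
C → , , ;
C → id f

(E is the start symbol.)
{ ',' }

PREDICT(C → ',' ',' ';') = (FIRST(RHS) \ {ε}) ∪ (FOLLOW(C) if ε ∈ FIRST(RHS), i.e. RHS ⇒* ε)
FIRST(',' ',' ';') = { ',' }
ε ∉ FIRST(',' ',' ';'), so FOLLOW(C) is not added.
PREDICT(C → ',' ',' ';') = { ',' }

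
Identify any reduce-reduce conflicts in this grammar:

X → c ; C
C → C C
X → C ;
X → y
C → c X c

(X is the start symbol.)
Augment with X' → X and build the canonical LR(0) collection (I0 = CLOSURE({[X' → . X]}), then GOTO on every symbol after a dot until no new states appear). It has 12 states:
  I0: { [C → . C C], [C → . c X c], [X → . C ;], [X → . c ; C], [X → . y], [X' → . X] }  — shift
  I1: { [C → . C C], [C → . c X c], [C → C . C], [X → C . ;] }  — shift
  I2: { [X' → X .] }  — accept
  I3: { [C → . C C], [C → . c X c], [C → c . X c], [X → . C ;], [X → . c ; C], [X → . y], [X → c . ; C] }  — shift
  I4: { [X → y .] }  — reduce
  I5: { [C → . C C], [C → . c X c], [X → c ; . C] }  — shift
  I6: { [C → c X . c] }  — shift
  I7: { [C → c X c .] }  — reduce
  I8: { [C → . C C], [C → . c X c], [C → C . C], [X → c ; C .] }  — shift, reduce
  I9: { [C → . C C], [C → . c X c], [C → c . X c], [X → . C ;], [X → . c ; C], [X → . y] }  — shift
  I10: { [C → . C C], [C → . c X c], [C → C . C], [C → C C .] }  — shift, reduce
  I11: { [X → C ; .] }  — reduce

No state contains more than one complete item.

Answer: No reduce-reduce conflicts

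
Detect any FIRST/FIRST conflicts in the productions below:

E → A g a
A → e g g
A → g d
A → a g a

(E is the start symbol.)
No FIRST/FIRST conflicts.

A FIRST/FIRST conflict occurs when two productions N → α and N → β for the same non-terminal have FIRST(α) ∩ FIRST(β) ≠ ∅ (with ε ∈ FIRST of a nullable right-hand side, so two nullable alternatives also conflict).

Productions for A:
  A → e g g: FIRST = { 'e' }
  A → g d: FIRST = { 'g' }
  A → a g a: FIRST = { 'a' }
E has only one production, so no FIRST/FIRST conflict is possible there.

All alternatives of each non-terminal have pairwise disjoint FIRST sets.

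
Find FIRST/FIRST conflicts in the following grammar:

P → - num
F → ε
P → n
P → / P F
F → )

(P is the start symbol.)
No FIRST/FIRST conflicts.

Productions for P:
  P → - num: FIRST = { '-' }
  P → n: FIRST = { 'n' }
  P → / P F: FIRST = { '/' }
Productions for F:
  F → ε: FIRST = { ε }
  F → ): FIRST = { ')' }

All alternatives of each non-terminal have pairwise disjoint FIRST sets.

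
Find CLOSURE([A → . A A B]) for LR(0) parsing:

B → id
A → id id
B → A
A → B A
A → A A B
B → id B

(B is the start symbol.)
To compute CLOSURE, for each item [A → α.Bβ] where B is a non-terminal, add [B → .γ] for all productions B → γ; repeat for the newly added items until nothing changes.

Start with: [A → . A A B]
  [A → . A A B] has the dot before A: add [A → . id id], [A → . B A]
  [A → . B A] has the dot before B: add [B → . id], [B → . A], [B → . id B]
No further items can be added.

CLOSURE = { [A → . A A B], [A → . B A], [A → . id id], [B → . A], [B → . id B], [B → . id] }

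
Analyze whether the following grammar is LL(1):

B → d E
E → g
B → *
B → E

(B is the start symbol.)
Yes, the grammar is LL(1).

A grammar is LL(1) if for each non-terminal N with multiple productions, the predict sets of those productions are pairwise disjoint, where PREDICT(N → α) = (FIRST(α) \ {ε}) ∪ (FOLLOW(N) if α ⇒* ε).

Relevant sets:
  FIRST(E) = { 'g' }

For B:
  PREDICT(B → d E) = { 'd' }
  PREDICT(B → '*') = { '*' }
  PREDICT(B → E) = { 'g' }
E has a single production, so nothing to check there.

All predict sets are disjoint. The grammar IS LL(1).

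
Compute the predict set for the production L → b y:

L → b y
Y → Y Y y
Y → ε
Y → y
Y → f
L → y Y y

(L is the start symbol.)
{ 'b' }

PREDICT(L → b y) = (FIRST(RHS) \ {ε}) ∪ (FOLLOW(L) if ε ∈ FIRST(RHS), i.e. RHS ⇒* ε)
FIRST(b y) = { 'b' }
ε ∉ FIRST(b y), so FOLLOW(L) is not added.
PREDICT(L → b y) = { 'b' }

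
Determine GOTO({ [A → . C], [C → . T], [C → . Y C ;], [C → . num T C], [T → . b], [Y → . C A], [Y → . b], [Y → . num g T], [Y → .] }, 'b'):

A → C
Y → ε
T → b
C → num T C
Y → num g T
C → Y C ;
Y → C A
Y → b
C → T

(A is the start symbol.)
{ [T → b .], [Y → b .] }

GOTO(I, 'b') = CLOSURE({ [A → αX.β] : [A → α.Xβ] ∈ I, X = 'b' })

Items with dot before 'b', with the dot advanced:
  [T → . b] → [T → b .]
  [Y → . b] → [Y → b .]
Closure adds nothing (no advanced item has the dot before a non-terminal).

GOTO = { [T → b .], [Y → b .] }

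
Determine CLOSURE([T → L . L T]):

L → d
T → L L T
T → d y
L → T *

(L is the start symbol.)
{ [L → . T *], [L → . d], [T → . L L T], [T → . d y], [T → L . L T] }

Start with: [T → L . L T]
  [T → L . L T] has the dot before L: add [L → . d], [L → . T *]
  [L → . T *] has the dot before T: add [T → . L L T], [T → . d y]
No further items can be added.

CLOSURE = { [L → . T *], [L → . d], [T → . L L T], [T → . d y], [T → L . L T] }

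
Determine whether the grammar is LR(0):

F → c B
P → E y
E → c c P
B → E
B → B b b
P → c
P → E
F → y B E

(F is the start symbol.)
A grammar is LR(0) if no state in the canonical LR(0) collection has:
  - both a shift item (dot before a terminal) and a complete item (shift-reduce conflict), or
  - two or more complete items (reduce-reduce conflict; the accept item [F' → F .] counts as a complete item here).

Augment with F' → F and build the canonical LR(0) collection (I0 = CLOSURE({[F' → . F]}), then GOTO on every symbol after a dot until no new states appear). It has 16 states:
  I0: { [F → . c B], [F → . y B E], [F' → . F] }  — shift
  I1: { [F' → F .] }  — accept
  I2: { [B → . B b b], [B → . E], [E → . c c P], [F → c . B] }  — shift
  I3: { [B → . B b b], [B → . E], [E → . c c P], [F → y . B E] }  — shift
  I4: { [B → B . b b], [E → . c c P], [F → y B . E] }  — shift
  I5: { [B → E .] }  — reduce
  I6: { [E → c . c P] }  — shift
  I7: { [E → . c c P], [E → c c . P], [P → . E y], [P → . E], [P → . c] }  — shift
  I8: { [P → E . y], [P → E .] }  — shift, reduce
  I9: { [E → c c P .] }  — reduce
  I10: { [E → c . c P], [P → c .] }  — shift, reduce
  I11: { [P → E y .] }  — reduce
  I12: { [F → y B E .] }  — reduce
  I13: { [B → B b . b] }  — shift
  I14: { [B → B b b .] }  — reduce
  I15: { [B → B . b b], [F → c B .] }  — shift, reduce

Conflict in state I8:
  Shift-reduce conflict between [P → E .] and [P → E . y]
So the grammar is NOT LR(0).

Answer: No. Shift-reduce conflict between [P → E .] and [P → E . y]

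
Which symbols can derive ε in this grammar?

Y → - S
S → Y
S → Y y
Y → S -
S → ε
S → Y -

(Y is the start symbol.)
{ 'S' }

A non-terminal is nullable if it can derive ε (the empty string): either it has an ε-production, or it has a production whose right-hand side consists entirely of nullable non-terminals.

ε-productions: S → ε
So S is immediately nullable.
No further non-terminal can be added: every production for the remaining non-terminals contains a terminal or a non-nullable non-terminal.
Nullable = { 'S' }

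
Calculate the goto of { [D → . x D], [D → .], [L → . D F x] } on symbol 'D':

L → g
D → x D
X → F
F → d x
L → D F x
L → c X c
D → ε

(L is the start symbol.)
GOTO(I, 'D') = CLOSURE({ [A → αX.β] : [A → α.Xβ] ∈ I, X = 'D' })

Items with dot before 'D', with the dot advanced:
  [L → . D F x] → [L → D . F x]
Closure of the advanced items:
  [L → D . F x] has the dot before F: add [F → . d x]

GOTO = { [F → . d x], [L → D . F x] }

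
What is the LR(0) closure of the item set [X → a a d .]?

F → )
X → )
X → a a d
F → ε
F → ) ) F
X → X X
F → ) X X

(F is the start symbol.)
To compute CLOSURE, for each item [A → α.Bβ] where B is a non-terminal, add [B → .γ] for all productions B → γ; repeat for the newly added items until nothing changes.

Start with: [X → a a d .]
The dot is at the end, so nothing is added.

CLOSURE = { [X → a a d .] }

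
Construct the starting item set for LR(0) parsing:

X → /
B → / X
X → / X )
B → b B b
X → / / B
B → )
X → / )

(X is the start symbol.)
First, augment the grammar with X' → X
I₀ = CLOSURE({ [X' → . X] }):
  [X' → . X] has the dot before X: add [X → . /], [X → . / X )], [X → . / / B], [X → . / )]
No further items can be added.

I₀ = { [X → . / )], [X → . / / B], [X → . / X )], [X → . /], [X' → . X] }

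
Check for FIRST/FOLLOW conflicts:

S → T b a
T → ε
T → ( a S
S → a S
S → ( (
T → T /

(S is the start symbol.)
A FIRST/FOLLOW conflict occurs when a non-terminal N has a nullable alternative N → β (β ⇒* ε) and another alternative N → α with FIRST(α) ∩ FOLLOW(N) ≠ ∅: on such a lookahead the parser cannot decide between expanding α and letting N vanish via β.

Nullable non-terminals: T.
FIRST sets used below: FIRST(T) = { '(', '/', ε }

T: nullable alternative(s) T → ε; FOLLOW(T) = { '/', 'b' }
  T → ε: FIRST \ {ε} = { } — this is the only nullable alternative, skip
  T → ( a S: FIRST \ {ε} = { '(' } — disjoint from FOLLOW(T)
  T → T /: FIRST \ {ε} = { '(', '/' } — overlaps FOLLOW(T) on { '/' }: CONFLICT

S has no nullable alternative, so no FIRST/FOLLOW check is needed there.

So the grammar has 1 FIRST/FOLLOW conflict (marked CONFLICT above).

Answer: Yes. T → T '/' with FOLLOW(T) on { '/' }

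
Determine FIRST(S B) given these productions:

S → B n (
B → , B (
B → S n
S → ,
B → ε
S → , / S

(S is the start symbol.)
FIRST sets of the non-terminals involved (from the grammar, by fixed-point iteration):
  FIRST(S) = { ',', 'n' }

To compute FIRST(S B), process the symbols left to right:
Symbol S is a non-terminal. Add FIRST(S) \ {ε} = { ',', 'n' }
S is not nullable (ε ∉ FIRST(S)), so stop here.
FIRST(S B) = { ',', 'n' }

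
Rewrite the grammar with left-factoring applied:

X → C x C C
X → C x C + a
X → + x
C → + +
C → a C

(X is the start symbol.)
Left-factoring transforms A → αβ₁ | αβ₂ into A → αA' and A' → β₁ | β₂
(α is the longest common prefix among the alternatives). Repeat until
no nonterminal has two alternatives with a common prefix.

Round 1: X has alternatives sharing prefix 'C x C'. Introduce X': X → C x C X'
  Add: X' → C
  Add: X' → + a

No remaining common prefixes — done.

Resulting grammar:
X → C x C X'
X' → C
X' → + a
X → + x
C → + +
C → a C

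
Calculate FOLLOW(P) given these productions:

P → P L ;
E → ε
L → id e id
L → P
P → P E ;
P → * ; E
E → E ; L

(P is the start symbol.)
To compute FOLLOW(P), find every occurrence of P on a right-hand side N → α P β: add FIRST(β) \ {ε}, and if β is empty or nullable also add FOLLOW(N). Iterate to a fixed point.

P is the start symbol, so $ ∈ FOLLOW(P).
In P → P L ;: P is followed by L ';', add FIRST(L ';') \ {ε} = { '*', 'id' }
In L → P: P is at the end, add FOLLOW(L)
In P → P E ;: P is followed by E ';', add FIRST(E ';') \ {ε} = { ';' }

The FOLLOW sets referred to above (computed the same way, to a fixed point):
  FOLLOW(L) = { $, '*', ';', 'id' }

Taking the union: FOLLOW(P) = { $, '*', ';', 'id' }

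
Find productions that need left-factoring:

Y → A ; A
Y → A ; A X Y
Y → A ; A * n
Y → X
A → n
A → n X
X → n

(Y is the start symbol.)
Left-factoring is needed when two productions for the same non-terminal
share a common prefix on the right-hand side.

Productions for Y:
  Y → A ; A
  Y → A ; A X Y
  Y → A ; A * n
  Y → X
Productions for A:
  A → n
  A → n X

Found common prefix 'A ; A' in productions for Y
Found common prefix 'n' in productions for A

Answer: Yes, Y has productions with common prefix 'A ; A'; A has productions with common prefix 'n'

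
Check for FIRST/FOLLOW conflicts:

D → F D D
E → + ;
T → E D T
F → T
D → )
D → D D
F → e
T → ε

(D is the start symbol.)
A FIRST/FOLLOW conflict occurs when a non-terminal N has a nullable alternative N → β (β ⇒* ε) and another alternative N → α with FIRST(α) ∩ FOLLOW(N) ≠ ∅: on such a lookahead the parser cannot decide between expanding α and letting N vanish via β.

Nullable non-terminals: F, T.
FIRST sets used below: FIRST(T) = { '+', ε }, FIRST(E) = { '+' }

F: nullable alternative(s) F → T; FOLLOW(F) = { ')', '+', 'e' }
  F → T: FIRST \ {ε} = { '+' } — this is the only nullable alternative, skip
  F → e: FIRST \ {ε} = { 'e' } — overlaps FOLLOW(F) on { 'e' }: CONFLICT

T: nullable alternative(s) T → ε; FOLLOW(T) = { ')', '+', 'e' }
  T → E D T: FIRST \ {ε} = { '+' } — overlaps FOLLOW(T) on { '+' }: CONFLICT
  T → ε: FIRST \ {ε} = { } — this is the only nullable alternative, skip

D, E have no nullable alternative, so no FIRST/FOLLOW check is needed there.

So the grammar has 2 FIRST/FOLLOW conflicts (marked CONFLICT above).

Answer: Yes. T → E D T with FOLLOW(T) on { '+' }; F → e with FOLLOW(F) on { 'e' }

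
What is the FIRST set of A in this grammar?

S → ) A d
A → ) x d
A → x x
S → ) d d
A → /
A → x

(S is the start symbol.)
From A → ) x d:
  - ')' is a terminal: add ')' and stop
From A → x x:
  - x is a terminal: add 'x' and stop
From A → /:
  - '/' is a terminal: add '/' and stop
From A → x:
  - x is a terminal: add 'x' and stop

Collecting: FIRST(A) = { ')', '/', 'x' }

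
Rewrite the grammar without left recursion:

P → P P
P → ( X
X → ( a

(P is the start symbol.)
P → ( X P'
P' → P P'
P' → ε
X → ( a

P is directly left-recursive. The standard transformation for
  A → A α₁ | ... | A α_m | β₁ | ... | β_n
is
  A  → β₁ A' | ... | β_n A'
  A' → α₁ A' | ... | α_m A' | ε

P → ( X becomes P → ( X P'
P → P P becomes P' → P P'
Add P' → ε

Productions for other non-terminals are unchanged:
  X → ( a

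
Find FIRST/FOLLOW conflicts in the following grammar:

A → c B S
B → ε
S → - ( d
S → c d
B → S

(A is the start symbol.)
Yes. B → S with FOLLOW(B) on { '-', 'c' }

A FIRST/FOLLOW conflict occurs when a non-terminal N has a nullable alternative N → β (β ⇒* ε) and another alternative N → α with FIRST(α) ∩ FOLLOW(N) ≠ ∅: on such a lookahead the parser cannot decide between expanding α and letting N vanish via β.

Nullable non-terminals: B.
FIRST sets used below: FIRST(S) = { '-', 'c' }

B: nullable alternative(s) B → ε; FOLLOW(B) = { '-', 'c' }
  B → ε: FIRST \ {ε} = { } — this is the only nullable alternative, skip
  B → S: FIRST \ {ε} = { '-', 'c' } — overlaps FOLLOW(B) on { '-', 'c' }: CONFLICT

A, S have no nullable alternative, so no FIRST/FOLLOW check is needed there.

So the grammar has 1 FIRST/FOLLOW conflict (marked CONFLICT above).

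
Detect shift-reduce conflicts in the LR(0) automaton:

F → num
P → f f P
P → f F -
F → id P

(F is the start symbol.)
No shift-reduce conflicts

A shift-reduce conflict occurs when an LR(0) state has both:
  - a complete (reduce) item [A → α .] (dot at the end), and
  - a shift item [B → β . c γ] (dot before a terminal).

Augment with F' → F and build the canonical LR(0) collection (I0 = CLOSURE({[F' → . F]}), then GOTO on every symbol after a dot until no new states appear). It has 10 states:
  I0: { [F → . id P], [F → . num], [F' → . F] }  — shift
  I1: { [F' → F .] }  — accept
  I2: { [F → id . P], [P → . f F -], [P → . f f P] }  — shift
  I3: { [F → num .] }  — reduce
  I4: { [F → id P .] }  — reduce
  I5: { [F → . id P], [F → . num], [P → f . F -], [P → f . f P] }  — shift
  I6: { [P → f F . -] }  — shift
  I7: { [P → . f F -], [P → . f f P], [P → f f . P] }  — shift
  I8: { [P → f f P .] }  — reduce
  I9: { [P → f F - .] }  — reduce

No state contains both a complete item and a shift item.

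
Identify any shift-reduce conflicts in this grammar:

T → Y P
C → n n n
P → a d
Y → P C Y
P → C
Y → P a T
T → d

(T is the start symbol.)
No shift-reduce conflicts

Augment with T' → T and build the canonical LR(0) collection (I0 = CLOSURE({[T' → . T]}), then GOTO on every symbol after a dot until no new states appear). It has 16 states:
  I0: { [C → . n n n], [P → . C], [P → . a d], [T → . Y P], [T → . d], [T' → . T], [Y → . P C Y], [Y → . P a T] }  — shift
  I1: { [P → C .] }  — reduce
  I2: { [C → . n n n], [Y → P . C Y], [Y → P . a T] }  — shift
  I3: { [T' → T .] }  — accept
  I4: { [C → . n n n], [P → . C], [P → . a d], [T → Y . P] }  — shift
  I5: { [P → a . d] }  — shift
  I6: { [T → d .] }  — reduce
  I7: { [C → n . n n] }  — shift
  I8: { [C → n n . n] }  — shift
  I9: { [C → n n n .] }  — reduce
  I10: { [P → a d .] }  — reduce
  I11: { [T → Y P .] }  — reduce
  I12: { [C → . n n n], [P → . C], [P → . a d], [Y → . P C Y], [Y → . P a T], [Y → P C . Y] }  — shift
  I13: { [C → . n n n], [P → . C], [P → . a d], [T → . Y P], [T → . d], [Y → . P C Y], [Y → . P a T], [Y → P a . T] }  — shift
  I14: { [Y → P a T .] }  — reduce
  I15: { [Y → P C Y .] }  — reduce

No state contains both a complete item and a shift item.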